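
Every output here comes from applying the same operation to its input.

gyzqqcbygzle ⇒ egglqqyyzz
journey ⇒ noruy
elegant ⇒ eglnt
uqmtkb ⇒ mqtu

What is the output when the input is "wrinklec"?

iklnrw

Looking at the pairs, the operation is to sort the characters into alphabetical order, then delete the first 2 characters.
Working it through for "wrinklec": intermediate "ceiklnrw", final "iklnrw".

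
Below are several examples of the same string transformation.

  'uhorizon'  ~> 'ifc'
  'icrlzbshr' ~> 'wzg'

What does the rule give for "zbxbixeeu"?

What's happening: shift every letter 12 places backward in the alphabet (wrapping around), then keep one character in every 3, starting at position 1 (positions 1st, 4th, 7th, ...).
Applying both steps to "zbxbixeeu": "nplpwlssi", then "nps".
(Check on "icrlzbshr": → "wqfznpgvf" → "wzg" ✓)

nps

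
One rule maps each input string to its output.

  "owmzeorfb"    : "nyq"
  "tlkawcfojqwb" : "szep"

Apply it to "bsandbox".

amn

In each case the input is transformed by: shift every letter 1 place backward in the alphabet (wrapping around), then keep one character in every 3, starting at position 1 (positions 1st, 4th, 7th, ...).
"bsandbox" → "arzmcanw" → "amn".
(Check on "owmzeorfb": → "nvlydnqea" → "nyq" ✓)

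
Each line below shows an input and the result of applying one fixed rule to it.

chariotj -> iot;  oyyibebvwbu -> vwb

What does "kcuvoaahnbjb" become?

nbj

The pattern: move the last character to the front, then keep only the last 3 characters.
On "kcuvoaahnbjb" that produces "nbj".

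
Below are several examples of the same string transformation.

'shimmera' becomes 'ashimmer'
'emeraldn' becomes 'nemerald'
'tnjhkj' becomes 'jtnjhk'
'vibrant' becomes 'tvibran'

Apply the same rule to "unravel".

In each case the input is transformed by: move the last character to the front.
For "unravel" the result is "lunrave".

lunrave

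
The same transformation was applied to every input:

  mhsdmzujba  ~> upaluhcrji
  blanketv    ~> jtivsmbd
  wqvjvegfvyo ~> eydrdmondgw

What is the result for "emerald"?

mumzitl

The pattern: shift every letter 8 places forward in the alphabet (wrapping around).
For "emerald" the result is "mumzitl".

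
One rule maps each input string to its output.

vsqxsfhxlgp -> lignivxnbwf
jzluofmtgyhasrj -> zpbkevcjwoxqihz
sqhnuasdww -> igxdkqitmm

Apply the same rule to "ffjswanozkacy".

What's happening: shift every letter 10 places backward in the alphabet (wrapping around).
Applying that to "ffjswanozkacy" gives "vvzimqdepaqso".

vvzimqdepaqso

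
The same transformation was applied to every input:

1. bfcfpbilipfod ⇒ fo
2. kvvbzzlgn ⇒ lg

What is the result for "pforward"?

The pattern: move the last character to the front, then keep only the last 2 characters.
"pforward" → "dpforwar" → "ar".

ar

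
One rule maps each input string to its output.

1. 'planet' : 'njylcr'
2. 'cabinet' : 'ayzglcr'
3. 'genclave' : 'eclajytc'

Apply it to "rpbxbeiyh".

pnzvzcgwf

The pattern: shift every letter 2 places backward in the alphabet (wrapping around).
So "rpbxbeiyh" becomes "pnzvzcgwf".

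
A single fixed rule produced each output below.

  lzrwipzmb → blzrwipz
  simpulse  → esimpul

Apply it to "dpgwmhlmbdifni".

Looking at the pairs, the operation is to move the last character to the front, then delete the last character.
"dpgwmhlmbdifni" → "idpgwmhlmbdifn" → "idpgwmhlmbdif".

idpgwmhlmbdif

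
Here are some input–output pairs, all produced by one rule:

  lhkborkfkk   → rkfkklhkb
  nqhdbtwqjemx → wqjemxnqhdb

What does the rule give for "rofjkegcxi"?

egcxirofj

What's happening: swap the front and back halves of the string, then delete the last character.
"rofjkegcxi" → "egcxirofjk" → "egcxirofj".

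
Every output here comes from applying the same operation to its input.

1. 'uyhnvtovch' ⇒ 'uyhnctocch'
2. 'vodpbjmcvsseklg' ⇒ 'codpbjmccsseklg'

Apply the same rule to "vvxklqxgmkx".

The pattern: replace every "v" with "c".
Doing the same to "vvxklqxgmkx": "ccxklqxgmkx".

ccxklqxgmkx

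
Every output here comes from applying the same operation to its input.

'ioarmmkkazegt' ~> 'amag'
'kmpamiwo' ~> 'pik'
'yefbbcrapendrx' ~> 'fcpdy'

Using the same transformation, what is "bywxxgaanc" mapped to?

wgn

The transformation: move the first character to the end, then keep one character in every 3, starting at position 2 (positions 2nd, 5th, 8th, ...).
Working it through for "bywxxgaanc": intermediate "ywxxgaancb", final "wgn".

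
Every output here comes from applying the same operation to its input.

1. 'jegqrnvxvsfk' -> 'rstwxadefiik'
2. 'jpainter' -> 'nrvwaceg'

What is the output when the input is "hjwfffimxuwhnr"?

The pattern: sort the characters into alphabetical order, then shift every letter 13 places forward in the alphabet (wrapping around) — i.e. ROT13.
"hjwfffimxuwhnr" → "fffhhijmnruwwx" → "sssuuvwzaehjjk".

sssuuvwzaehjjk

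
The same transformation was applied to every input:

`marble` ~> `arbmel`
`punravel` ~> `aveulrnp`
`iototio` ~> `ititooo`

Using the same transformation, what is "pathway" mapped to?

ayawhtp

The rule is to sort the characters into alphabetical order, then take characters alternately from the front and the back (1st, last, 2nd, 2nd-last, ...).
"pathway" → "aahptwy" → "ayawhtp".
(Check on "punravel": → "aelnpruv" → "aveulrnp" ✓)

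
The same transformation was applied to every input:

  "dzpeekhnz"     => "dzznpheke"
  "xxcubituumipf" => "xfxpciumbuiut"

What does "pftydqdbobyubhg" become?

pgfhtbyudyqbdob

What's happening: take characters alternately from the front and the back (1st, last, 2nd, 2nd-last, ...).
"pftydqdbobyubhg" → "pgfhtbyudyqbdob".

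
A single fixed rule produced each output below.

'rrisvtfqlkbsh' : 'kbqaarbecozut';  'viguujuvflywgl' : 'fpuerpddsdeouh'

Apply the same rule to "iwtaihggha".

The rule is to shift every letter 9 places forward in the alphabet (wrapping around), then move the last 3 characters to the front (rotate right by 3).
Applying both steps to "iwtaihggha": "rfcjrqppqj", then "pqjrfcjrqp".

pqjrfcjrqp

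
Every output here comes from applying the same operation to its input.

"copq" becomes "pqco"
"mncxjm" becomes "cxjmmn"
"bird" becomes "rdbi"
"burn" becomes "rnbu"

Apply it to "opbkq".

What's happening: move the first 2 characters to the end (rotate left by 2).
On "opbkq" that produces "bkqop".

bkqop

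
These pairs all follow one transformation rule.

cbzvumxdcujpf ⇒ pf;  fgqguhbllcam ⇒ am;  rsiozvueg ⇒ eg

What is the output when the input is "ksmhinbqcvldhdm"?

Looking at the pairs, the operation is to keep only the last 2 characters.
Doing the same to "ksmhinbqcvldhdm": "dm".

dm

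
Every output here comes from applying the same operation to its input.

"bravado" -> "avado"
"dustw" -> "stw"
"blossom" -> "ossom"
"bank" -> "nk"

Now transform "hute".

te

The transformation: delete the first 2 characters.
"hute" → "te".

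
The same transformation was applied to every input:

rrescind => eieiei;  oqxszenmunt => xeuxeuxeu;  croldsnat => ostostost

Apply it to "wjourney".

ononon

Looking at the pairs, the operation is to keep one character in every 3, starting at position 3 (positions 3rd, 6th, 9th, ...), then write the whole string 3 times in a row.
Starting from "wjourney": after the first operation, "on"; after the second, "ononon".
(Check on "rrescind": → "ei" → "eieiei" ✓)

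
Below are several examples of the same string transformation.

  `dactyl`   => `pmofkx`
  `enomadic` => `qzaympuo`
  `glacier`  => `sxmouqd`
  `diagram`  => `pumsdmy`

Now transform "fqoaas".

In each case the input is transformed by: shift every letter 12 places forward in the alphabet (wrapping around).
Doing the same to "fqoaas": "rcamme".

rcamme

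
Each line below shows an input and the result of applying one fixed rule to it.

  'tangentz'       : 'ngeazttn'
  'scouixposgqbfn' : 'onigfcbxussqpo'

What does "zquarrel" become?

qleazurr

Looking at the pairs, the operation is to sort the characters into reverse alphabetical order, then swap the front and back halves of the string.
Working it through for "zquarrel": intermediate "zurrqlea", final "qleazurr".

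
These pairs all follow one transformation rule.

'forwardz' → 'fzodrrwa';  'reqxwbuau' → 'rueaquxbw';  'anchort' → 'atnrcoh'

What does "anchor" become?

The rule is to take characters alternately from the front and the back (1st, last, 2nd, 2nd-last, ...).
On "anchor" that produces "arnoch".

arnoch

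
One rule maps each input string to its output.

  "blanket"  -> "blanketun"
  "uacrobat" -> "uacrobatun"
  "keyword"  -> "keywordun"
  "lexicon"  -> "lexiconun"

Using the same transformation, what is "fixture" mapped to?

fixtureun

The pattern: append "un".
Applying that to "fixture" gives "fixtureun".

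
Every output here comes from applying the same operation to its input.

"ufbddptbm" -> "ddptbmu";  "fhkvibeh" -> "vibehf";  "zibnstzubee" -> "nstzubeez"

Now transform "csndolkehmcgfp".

What's happening: move the first character to the end, then delete the first 2 characters.
Working it through for "csndolkehmcgfp": intermediate "sndolkehmcgfpc", final "dolkehmcgfpc".

dolkehmcgfpc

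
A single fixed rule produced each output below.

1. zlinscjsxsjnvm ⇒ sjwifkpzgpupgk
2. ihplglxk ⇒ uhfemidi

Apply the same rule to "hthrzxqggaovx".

sueqeowunddxl

In each case the input is transformed by: shift every letter 3 places backward in the alphabet (wrapping around), then move the last 2 characters to the front (rotate right by 2).
Doing the same to "hthrzxqggaovx": "sueqeowunddxl".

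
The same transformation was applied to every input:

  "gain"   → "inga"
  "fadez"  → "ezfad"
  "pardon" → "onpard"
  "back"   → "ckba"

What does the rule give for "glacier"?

What's happening: move the last 2 characters to the front (rotate right by 2).
"glacier" → "erglaci".

erglaci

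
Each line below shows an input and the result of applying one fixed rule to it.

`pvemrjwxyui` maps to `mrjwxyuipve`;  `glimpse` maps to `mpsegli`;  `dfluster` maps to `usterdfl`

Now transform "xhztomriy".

tomriyxhz

In each case the input is transformed by: move the first 3 characters to the end (rotate left by 3).
For "xhztomriy" the result is "tomriyxhz".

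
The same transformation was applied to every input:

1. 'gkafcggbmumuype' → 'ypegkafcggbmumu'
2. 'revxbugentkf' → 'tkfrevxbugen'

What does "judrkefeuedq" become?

Rule — move the last 3 characters to the front (rotate right by 3).
"judrkefeuedq" → "edqjudrkefeu".

edqjudrkefeu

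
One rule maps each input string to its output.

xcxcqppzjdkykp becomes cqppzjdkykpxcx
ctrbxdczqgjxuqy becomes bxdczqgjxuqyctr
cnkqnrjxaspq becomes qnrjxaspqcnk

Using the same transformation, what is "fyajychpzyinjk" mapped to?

The pattern: move the first 3 characters to the end (rotate left by 3).
Applying that to "fyajychpzyinjk" gives "jychpzyinjkfya".

jychpzyinjkfya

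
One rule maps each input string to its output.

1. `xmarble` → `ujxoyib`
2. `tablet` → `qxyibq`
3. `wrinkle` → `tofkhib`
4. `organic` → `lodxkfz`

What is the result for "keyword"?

hbvtloa

In each case the input is transformed by: shift every letter 3 places backward in the alphabet (wrapping around).
For "keyword" the result is "hbvtloa".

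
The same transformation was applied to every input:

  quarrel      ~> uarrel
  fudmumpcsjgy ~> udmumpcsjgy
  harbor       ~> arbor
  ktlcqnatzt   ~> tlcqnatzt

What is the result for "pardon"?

ardon

In each case the input is transformed by: delete the first character.
Doing the same to "pardon": "ardon".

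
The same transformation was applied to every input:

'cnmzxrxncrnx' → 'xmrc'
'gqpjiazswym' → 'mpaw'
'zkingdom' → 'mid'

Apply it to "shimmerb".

Rule — move the last character to the front, then keep one character in every 3, starting at position 1 (positions 1st, 4th, 7th, ...).
On "shimmerb": the first step gives "bshimmer", and the second then gives "bie".

bie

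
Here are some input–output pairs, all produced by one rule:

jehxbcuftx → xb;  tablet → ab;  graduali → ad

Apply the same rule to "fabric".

ab

Looking at the pairs, the operation is to swap the front and back halves of the string, then keep only the last 2 characters.
"fabric" → "ricfab" → "ab".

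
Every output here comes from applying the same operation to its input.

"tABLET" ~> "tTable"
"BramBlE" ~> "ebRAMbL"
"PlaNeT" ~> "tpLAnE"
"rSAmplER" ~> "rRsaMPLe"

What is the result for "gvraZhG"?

gGVRAzH

In each case the input is transformed by: flip the case of every letter, then move the last character to the front.
So "gvraZhG" becomes "gGVRAzH".
(Check on "PlaNeT": → "pLAnEt" → "tpLAnE" ✓)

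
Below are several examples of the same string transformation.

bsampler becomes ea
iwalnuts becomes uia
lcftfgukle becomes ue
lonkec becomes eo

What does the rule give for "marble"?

In each case the input is transformed by: swap the front and back halves of the string, then keep only the vowels.
Doing the same to "marble": "ea".

ea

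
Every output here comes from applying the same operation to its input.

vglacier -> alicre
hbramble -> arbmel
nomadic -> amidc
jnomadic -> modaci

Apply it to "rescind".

The rule is to swap each adjacent pair of characters (1↔2, 3↔4, ...), then delete the first 2 characters.
"rescind" → "ercsnid" → "csnid".

csnid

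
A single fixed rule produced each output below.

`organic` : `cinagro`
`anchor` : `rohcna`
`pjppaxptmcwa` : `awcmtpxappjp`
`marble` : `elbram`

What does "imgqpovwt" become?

twvopqgmi

What's happening: reverse the string.
Doing the same to "imgqpovwt": "twvopqgmi".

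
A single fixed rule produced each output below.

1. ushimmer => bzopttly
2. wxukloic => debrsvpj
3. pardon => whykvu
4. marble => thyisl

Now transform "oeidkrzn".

Each output is the input with this applied: shift every letter 7 places forward in the alphabet (wrapping around).
"oeidkrzn" → "vlpkrygu".

vlpkrygu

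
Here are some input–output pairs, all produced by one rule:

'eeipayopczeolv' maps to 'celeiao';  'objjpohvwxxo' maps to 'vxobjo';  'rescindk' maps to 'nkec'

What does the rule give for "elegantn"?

In each case the input is transformed by: swap the front and back halves of the string, then keep every other character starting from the second (positions 2nd, 4th, 6th, ...).
Applying both steps to "elegantn": "antneleg", then "nnlg".

nnlg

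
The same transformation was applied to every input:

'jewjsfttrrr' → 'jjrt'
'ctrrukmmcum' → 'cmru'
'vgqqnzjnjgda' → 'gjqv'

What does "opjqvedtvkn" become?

The transformation: keep one character in every 3, starting at position 1 (positions 1st, 4th, 7th, ...), then sort the characters into alphabetical order.
"opjqvedtvkn" → "oqdk" → "dkoq".
(Check on "jewjsfttrrr": → "jjtr" → "jjrt" ✓)

dkoq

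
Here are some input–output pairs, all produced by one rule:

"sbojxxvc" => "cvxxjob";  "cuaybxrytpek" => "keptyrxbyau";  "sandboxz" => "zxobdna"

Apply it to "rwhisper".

repsihw

The pattern: delete the first character, then reverse the string.
On "rwhisper": the first step gives "whisper", and the second then gives "repsihw".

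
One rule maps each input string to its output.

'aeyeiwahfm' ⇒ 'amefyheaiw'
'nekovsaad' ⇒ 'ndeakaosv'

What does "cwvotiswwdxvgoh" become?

The pattern: take characters alternately from the front and the back (1st, last, 2nd, 2nd-last, ...).
Applying that to "cwvotiswwdxvgoh" gives "chwovgovtxidsww".

chwovgovtxidsww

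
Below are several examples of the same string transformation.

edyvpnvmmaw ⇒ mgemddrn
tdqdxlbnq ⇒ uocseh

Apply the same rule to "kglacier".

What's happening: delete the first 3 characters, then shift every letter 9 places backward in the alphabet (wrapping around).
On "kglacier": the first step gives "acier", and the second then gives "rtzvi".

rtzvi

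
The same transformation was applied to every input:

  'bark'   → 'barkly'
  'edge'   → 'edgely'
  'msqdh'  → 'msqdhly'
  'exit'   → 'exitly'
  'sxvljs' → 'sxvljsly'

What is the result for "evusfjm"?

evusfjmly

The rule is to append "ly".
On "evusfjm" that produces "evusfjmly".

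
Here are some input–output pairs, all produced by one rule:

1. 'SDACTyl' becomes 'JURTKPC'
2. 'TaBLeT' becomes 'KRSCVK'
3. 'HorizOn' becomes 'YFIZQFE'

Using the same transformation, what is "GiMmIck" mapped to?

XZDDZTB

Rule — shift every letter 9 places backward in the alphabet (wrapping around), then convert every letter to uppercase.
"GiMmIck" → "XzDdZtb" → "XZDDZTB".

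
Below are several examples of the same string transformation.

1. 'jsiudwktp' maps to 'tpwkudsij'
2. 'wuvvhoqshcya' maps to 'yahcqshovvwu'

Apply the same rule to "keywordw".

Looking at the pairs, the operation is to reverse the string, then swap each adjacent pair of characters (1↔2, 3↔4, ...).
For "keywordw" the result is "dworywke".

dworywke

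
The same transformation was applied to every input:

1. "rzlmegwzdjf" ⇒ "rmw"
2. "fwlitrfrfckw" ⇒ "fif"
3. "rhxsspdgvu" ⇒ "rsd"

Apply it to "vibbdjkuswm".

The rule is to delete the last 3 characters, then keep one character in every 3, starting at position 1 (positions 1st, 4th, 7th, ...).
So "vibbdjkuswm" becomes "vbk".

vbk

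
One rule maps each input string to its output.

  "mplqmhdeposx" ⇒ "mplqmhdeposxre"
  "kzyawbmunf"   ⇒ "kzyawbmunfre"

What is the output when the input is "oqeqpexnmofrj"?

oqeqpexnmofrjre

What's happening: append "re".
So "oqeqpexnmofrj" becomes "oqeqpexnmofrjre".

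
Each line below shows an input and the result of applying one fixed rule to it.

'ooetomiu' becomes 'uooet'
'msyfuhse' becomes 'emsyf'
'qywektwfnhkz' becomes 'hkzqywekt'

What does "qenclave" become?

Each output is the input with this applied: swap the front and back halves of the string, then delete the first 3 characters.
Applying both steps to "qenclave": "laveqenc", then "eqenc".

eqenc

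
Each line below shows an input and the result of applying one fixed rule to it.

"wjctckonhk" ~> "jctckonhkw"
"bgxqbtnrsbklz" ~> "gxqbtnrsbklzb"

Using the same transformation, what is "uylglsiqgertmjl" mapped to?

Looking at the pairs, the operation is to move the first character to the end.
"uylglsiqgertmjl" → "ylglsiqgertmjlu".

ylglsiqgertmjlu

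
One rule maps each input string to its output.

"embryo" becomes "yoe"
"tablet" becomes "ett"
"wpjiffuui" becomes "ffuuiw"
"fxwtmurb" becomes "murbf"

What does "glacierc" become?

Each output is the input with this applied: move the first character to the end, then delete the first 3 characters.
Working it through for "glacierc": intermediate "laciercg", final "iercg".

iercg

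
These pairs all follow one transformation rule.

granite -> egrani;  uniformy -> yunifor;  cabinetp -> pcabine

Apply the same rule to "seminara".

asemina

The rule is to move the last 2 characters to the front (rotate right by 2), then delete the first character.
For "seminara", step one produces "rasemina"; step two turns that into "asemina".
(Check on "cabinetp": → "tpcabine" → "pcabine" ✓)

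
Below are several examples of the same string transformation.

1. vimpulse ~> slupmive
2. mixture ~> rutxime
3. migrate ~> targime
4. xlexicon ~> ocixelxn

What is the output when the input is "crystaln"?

latsyrcn

Each output is the input with this applied: move the last character to the front, then reverse the string.
Starting from "crystaln": after the first operation, "ncrystal"; after the second, "latsyrcn".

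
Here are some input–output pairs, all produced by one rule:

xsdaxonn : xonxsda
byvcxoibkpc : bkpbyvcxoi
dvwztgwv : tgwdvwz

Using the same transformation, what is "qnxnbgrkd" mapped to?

grkqnxnb

Looking at the pairs, the operation is to delete the last character, then move the last 3 characters to the front (rotate right by 3).
For "qnxnbgrkd", step one produces "qnxnbgrk"; step two turns that into "grkqnxnb".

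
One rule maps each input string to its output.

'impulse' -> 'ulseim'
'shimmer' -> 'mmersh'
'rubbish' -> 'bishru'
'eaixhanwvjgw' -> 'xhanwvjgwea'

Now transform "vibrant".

Each output is the input with this applied: move the first 2 characters to the end (rotate left by 2), then delete the first character.
For "vibrant" the result is "rantvi".

rantvi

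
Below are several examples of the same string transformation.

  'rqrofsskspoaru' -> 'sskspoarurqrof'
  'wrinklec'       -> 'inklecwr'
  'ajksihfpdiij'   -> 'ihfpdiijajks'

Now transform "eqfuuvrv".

Each output is the input with this applied: swap the front and back halves of the string, then move the last 2 characters to the front (rotate right by 2).
For "eqfuuvrv", step one produces "uvrveqfu"; step two turns that into "fuuvrveq".

fuuvrveq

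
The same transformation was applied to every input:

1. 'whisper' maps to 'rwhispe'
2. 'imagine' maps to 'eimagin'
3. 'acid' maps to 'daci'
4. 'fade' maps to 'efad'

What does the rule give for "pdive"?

The transformation: move the last character to the front.
On "pdive" that produces "epdiv".

epdiv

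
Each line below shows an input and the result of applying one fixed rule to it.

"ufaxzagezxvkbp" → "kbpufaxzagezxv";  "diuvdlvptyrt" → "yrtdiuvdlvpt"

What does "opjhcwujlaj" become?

In each case the input is transformed by: move the last 3 characters to the front (rotate right by 3).
Applying that to "opjhcwujlaj" gives "lajopjhcwuj".

lajopjhcwuj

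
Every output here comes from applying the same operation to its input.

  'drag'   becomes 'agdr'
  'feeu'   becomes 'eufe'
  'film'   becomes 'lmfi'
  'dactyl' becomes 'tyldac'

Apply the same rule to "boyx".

Rule — swap the front and back halves of the string.
So "boyx" becomes "yxbo".

yxbo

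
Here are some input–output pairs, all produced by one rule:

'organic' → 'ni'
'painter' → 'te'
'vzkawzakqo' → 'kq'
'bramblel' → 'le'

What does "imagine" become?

in

The rule is to move the last 3 characters to the front (rotate right by 3), then keep only the first 2 characters.
For "imagine", step one produces "ineimag"; step two turns that into "in".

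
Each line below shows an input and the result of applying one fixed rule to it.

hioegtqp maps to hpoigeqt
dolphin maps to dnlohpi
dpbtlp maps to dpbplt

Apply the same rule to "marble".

Looking at the pairs, the operation is to move the last character to the front, then swap each adjacent pair of characters (1↔2, 3↔4, ...).
"marble" → "emarbl" → "meralb".
(Check on "hioegtqp": → "phioegtq" → "hpoigeqt" ✓)

meralb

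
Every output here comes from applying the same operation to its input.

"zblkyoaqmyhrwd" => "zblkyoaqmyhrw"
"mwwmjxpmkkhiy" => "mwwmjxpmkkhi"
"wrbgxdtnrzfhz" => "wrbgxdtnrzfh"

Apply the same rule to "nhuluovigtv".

In each case the input is transformed by: delete the last character.
On "nhuluovigtv" that produces "nhuluovigt".

nhuluovigt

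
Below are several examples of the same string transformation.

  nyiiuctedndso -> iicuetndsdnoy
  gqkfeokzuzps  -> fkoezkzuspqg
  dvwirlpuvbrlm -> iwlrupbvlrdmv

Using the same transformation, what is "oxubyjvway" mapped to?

bujywvyaxo

The pattern: move the first 2 characters to the end (rotate left by 2), then swap each adjacent pair of characters (1↔2, 3↔4, ...).
"oxubyjvway" → "ubyjvwayox" → "bujywvyaxo".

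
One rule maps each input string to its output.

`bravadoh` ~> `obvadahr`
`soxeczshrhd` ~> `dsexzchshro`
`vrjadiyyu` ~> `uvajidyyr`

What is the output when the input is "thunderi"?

rtnuedih

Each output is the input with this applied: swap each adjacent pair of characters (1↔2, 3↔4, ...), then swap the first and last characters.
Starting from "thunderi": after the first operation, "htnuedir"; after the second, "rtnuedih".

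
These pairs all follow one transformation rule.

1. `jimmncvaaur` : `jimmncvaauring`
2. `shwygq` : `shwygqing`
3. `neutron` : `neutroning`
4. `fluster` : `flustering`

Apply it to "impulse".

impulseing

Each output is the input with this applied: append "ing".
For "impulse" the result is "impulseing".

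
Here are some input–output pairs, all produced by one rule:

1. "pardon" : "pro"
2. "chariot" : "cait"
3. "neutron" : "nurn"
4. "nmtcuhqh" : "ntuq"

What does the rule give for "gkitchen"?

In each case the input is transformed by: keep every other character starting from the first (positions 1st, 3rd, 5th, ...).
For "gkitchen" the result is "gice".

gice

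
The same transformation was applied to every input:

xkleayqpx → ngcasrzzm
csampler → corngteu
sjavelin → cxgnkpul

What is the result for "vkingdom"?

kpifqoxm

The rule is to shift every letter 2 places forward in the alphabet (wrapping around), then move the first 2 characters to the end (rotate left by 2).
Doing the same to "vkingdom": "kpifqoxm".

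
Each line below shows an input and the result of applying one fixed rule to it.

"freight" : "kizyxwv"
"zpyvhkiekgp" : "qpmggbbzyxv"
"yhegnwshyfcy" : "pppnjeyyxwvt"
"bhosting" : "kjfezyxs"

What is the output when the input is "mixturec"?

The transformation: sort the characters into reverse alphabetical order, then shift every letter 9 places backward in the alphabet (wrapping around).
On "mixturec": the first step gives "xutrmiec", and the second then gives "olkidzvt".

olkidzvt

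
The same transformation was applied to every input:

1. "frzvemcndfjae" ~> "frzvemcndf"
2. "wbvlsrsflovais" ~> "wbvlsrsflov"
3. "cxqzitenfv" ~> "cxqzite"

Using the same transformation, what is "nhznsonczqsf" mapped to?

Rule — delete the last 3 characters.
Doing the same to "nhznsonczqsf": "nhznsoncz".

nhznsoncz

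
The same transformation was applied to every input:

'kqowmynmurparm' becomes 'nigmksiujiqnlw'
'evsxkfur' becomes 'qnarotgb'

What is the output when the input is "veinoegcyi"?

ueraejkacy

What's happening: move the last 2 characters to the front (rotate right by 2), then shift every letter 4 places backward in the alphabet (wrapping around).
Doing the same to "veinoegcyi": "ueraejkacy".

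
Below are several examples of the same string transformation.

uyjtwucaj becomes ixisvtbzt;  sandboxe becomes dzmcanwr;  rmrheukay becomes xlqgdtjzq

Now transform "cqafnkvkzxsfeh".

gpzemjujywredb

Rule — shift every letter 1 place backward in the alphabet (wrapping around), then swap the first and last characters.
Starting from "cqafnkvkzxsfeh": after the first operation, "bpzemjujywredg"; after the second, "gpzemjujywredb".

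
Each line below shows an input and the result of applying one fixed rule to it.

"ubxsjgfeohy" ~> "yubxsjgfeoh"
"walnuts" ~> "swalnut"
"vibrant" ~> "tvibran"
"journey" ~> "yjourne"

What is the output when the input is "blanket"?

Rule — move the last character to the front.
"blanket" → "tblanke".

tblanke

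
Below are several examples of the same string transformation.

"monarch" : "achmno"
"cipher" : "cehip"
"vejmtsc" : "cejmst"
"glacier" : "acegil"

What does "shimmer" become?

What's happening: sort the characters into alphabetical order, then delete the last character.
On "shimmer": the first step gives "ehimmrs", and the second then gives "ehimmr".

ehimmr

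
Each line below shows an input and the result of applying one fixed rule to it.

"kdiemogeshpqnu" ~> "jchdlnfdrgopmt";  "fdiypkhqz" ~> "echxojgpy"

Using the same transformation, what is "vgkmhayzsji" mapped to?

Each output is the input with this applied: shift every letter 1 place backward in the alphabet (wrapping around).
On "vgkmhayzsji" that produces "ufjlgzxyrih".

ufjlgzxyrih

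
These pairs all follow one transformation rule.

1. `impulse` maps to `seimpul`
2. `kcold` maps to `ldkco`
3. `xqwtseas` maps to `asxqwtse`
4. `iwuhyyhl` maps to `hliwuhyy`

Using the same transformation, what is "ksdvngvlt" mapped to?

ltksdvngv

Rule — move the last 2 characters to the front (rotate right by 2).
For "ksdvngvlt" the result is "ltksdvngv".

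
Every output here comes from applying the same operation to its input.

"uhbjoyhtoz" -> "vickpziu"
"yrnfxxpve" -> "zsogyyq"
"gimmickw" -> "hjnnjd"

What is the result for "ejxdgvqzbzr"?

fkyehwrac

The pattern: delete the last 2 characters, then shift every letter 1 place forward in the alphabet (wrapping around).
Starting from "ejxdgvqzbzr": after the first operation, "ejxdgvqzb"; after the second, "fkyehwrac".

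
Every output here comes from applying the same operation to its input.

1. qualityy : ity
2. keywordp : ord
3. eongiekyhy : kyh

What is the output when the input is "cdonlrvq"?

lrv

Looking at the pairs, the operation is to move the last character to the front, then keep only the last 3 characters.
Starting from "cdonlrvq": after the first operation, "qcdonlrv"; after the second, "lrv".
(Check on "qualityy": → "yquality" → "ity" ✓)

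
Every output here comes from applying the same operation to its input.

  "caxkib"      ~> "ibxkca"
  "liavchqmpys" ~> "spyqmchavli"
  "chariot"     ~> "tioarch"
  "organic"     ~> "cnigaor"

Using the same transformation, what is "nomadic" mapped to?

The rule is to swap each adjacent pair of characters (1↔2, 3↔4, ...), then reverse the string.
For "nomadic" the result is "cdimano".
(Check on "organic": → "roaginc" → "cnigaor" ✓)

cdimano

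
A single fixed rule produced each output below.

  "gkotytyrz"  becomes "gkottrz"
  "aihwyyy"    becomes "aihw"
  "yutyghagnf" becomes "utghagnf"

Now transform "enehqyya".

In each case the input is transformed by: remove every "y".
Applying that to "enehqyya" gives "enehqa".

enehqa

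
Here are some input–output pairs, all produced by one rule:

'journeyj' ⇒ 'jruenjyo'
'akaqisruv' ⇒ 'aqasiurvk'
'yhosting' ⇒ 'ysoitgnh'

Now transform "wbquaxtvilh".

What's happening: swap each adjacent pair of characters (1↔2, 3↔4, ...), then move the first character to the end.
Doing the same to "wbquaxtvilh": "wuqxavtlihb".

wuqxavtlihb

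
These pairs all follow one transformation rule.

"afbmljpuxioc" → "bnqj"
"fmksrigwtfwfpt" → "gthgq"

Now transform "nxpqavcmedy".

The pattern: keep one character in every 3, starting at position 1 (positions 1st, 4th, 7th, ...), then shift every letter 1 place forward in the alphabet (wrapping around).
Doing the same to "nxpqavcmedy": "orde".

orde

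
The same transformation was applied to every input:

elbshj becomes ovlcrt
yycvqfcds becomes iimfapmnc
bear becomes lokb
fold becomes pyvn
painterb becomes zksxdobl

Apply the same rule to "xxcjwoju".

The pattern: shift every letter 10 places forward in the alphabet (wrapping around).
"xxcjwoju" → "hhmtgyte".

hhmtgyte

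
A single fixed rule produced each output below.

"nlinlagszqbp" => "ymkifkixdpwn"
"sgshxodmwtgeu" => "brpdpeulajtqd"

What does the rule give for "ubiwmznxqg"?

ndryftjwku

The rule is to move the last 2 characters to the front (rotate right by 2), then shift every letter 3 places backward in the alphabet (wrapping around).
Applying both steps to "ubiwmznxqg": "qgubiwmznx", then "ndryftjwku".
(Check on "nlinlagszqbp": → "bpnlinlagszq" → "ymkifkixdpwn" ✓)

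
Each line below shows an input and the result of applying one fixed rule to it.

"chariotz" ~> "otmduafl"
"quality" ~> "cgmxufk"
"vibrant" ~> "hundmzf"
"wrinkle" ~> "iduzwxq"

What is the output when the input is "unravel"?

Each output is the input with this applied: shift every letter 12 places forward in the alphabet (wrapping around).
"unravel" → "gzdmhqx".

gzdmhqx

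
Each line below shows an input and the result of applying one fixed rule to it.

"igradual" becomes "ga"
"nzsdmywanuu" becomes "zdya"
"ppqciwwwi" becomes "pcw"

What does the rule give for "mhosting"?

hs

The transformation: delete the last 3 characters, then keep every other character starting from the second (positions 2nd, 4th, 6th, ...).
On "mhosting": the first step gives "mhost", and the second then gives "hs".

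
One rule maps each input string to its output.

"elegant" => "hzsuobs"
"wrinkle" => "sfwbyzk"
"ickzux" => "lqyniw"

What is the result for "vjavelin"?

bxojszwj

What's happening: swap the first and last characters, then shift every letter 12 places backward in the alphabet (wrapping around).
So "vjavelin" becomes "bxojszwj".
(Check on "ickzux": → "xckzui" → "lqyniw" ✓)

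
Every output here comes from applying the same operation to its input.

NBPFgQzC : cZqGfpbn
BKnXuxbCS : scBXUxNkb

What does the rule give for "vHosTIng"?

What's happening: flip the case of every letter, then reverse the string.
Applying both steps to "vHosTIng": "VhOStiNG", then "GNitSOhV".

GNitSOhV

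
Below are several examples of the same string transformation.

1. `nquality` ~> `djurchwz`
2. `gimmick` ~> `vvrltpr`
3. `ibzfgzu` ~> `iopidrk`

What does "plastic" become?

Looking at the pairs, the operation is to shift every letter 9 places forward in the alphabet (wrapping around), then move the first 2 characters to the end (rotate left by 2).
On "plastic": the first step gives "yujbcrl", and the second then gives "jbcrlyu".

jbcrlyu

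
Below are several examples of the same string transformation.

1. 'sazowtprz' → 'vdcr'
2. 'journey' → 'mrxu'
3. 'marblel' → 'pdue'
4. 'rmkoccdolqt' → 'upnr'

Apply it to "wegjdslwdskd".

zhjm

The rule is to shift every letter 3 places forward in the alphabet (wrapping around), then keep only the first 4 characters.
On "wegjdslwdskd": the first step gives "zhjmgvozgvng", and the second then gives "zhjm".
(Check on "rmkoccdolqt": → "upnrffgrotw" → "upnr" ✓)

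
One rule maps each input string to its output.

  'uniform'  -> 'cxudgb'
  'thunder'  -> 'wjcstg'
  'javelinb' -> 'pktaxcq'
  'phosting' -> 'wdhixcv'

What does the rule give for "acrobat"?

Rule — delete the first character, then shift every letter 11 places backward in the alphabet (wrapping around).
For "acrobat", step one produces "crobat"; step two turns that into "rgdqpi".

rgdqpi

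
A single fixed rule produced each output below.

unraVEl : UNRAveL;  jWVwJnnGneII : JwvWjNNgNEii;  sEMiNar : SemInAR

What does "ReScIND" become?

rEsCind

Rule — flip the case of every letter.
Doing the same to "ReScIND": "rEsCind".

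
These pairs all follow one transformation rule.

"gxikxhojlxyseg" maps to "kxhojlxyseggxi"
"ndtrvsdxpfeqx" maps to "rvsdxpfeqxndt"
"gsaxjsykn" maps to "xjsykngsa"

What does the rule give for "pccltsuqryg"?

The transformation: move the first 3 characters to the end (rotate left by 3).
For "pccltsuqryg" the result is "ltsuqrygpcc".

ltsuqrygpcc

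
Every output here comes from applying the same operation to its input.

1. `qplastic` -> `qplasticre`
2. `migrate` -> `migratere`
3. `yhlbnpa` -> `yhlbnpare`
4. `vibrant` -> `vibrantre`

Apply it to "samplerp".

samplerpre

What's happening: append "re".
Applying that to "samplerp" gives "samplerpre".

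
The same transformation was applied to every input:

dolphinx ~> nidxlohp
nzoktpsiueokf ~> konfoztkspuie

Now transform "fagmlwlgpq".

pgfqgalmlw

In each case the input is transformed by: move the last 3 characters to the front (rotate right by 3), then swap each adjacent pair of characters (1↔2, 3↔4, ...).
Applying both steps to "fagmlwlgpq": "gpqfagmlwl", then "pgfqgalmlw".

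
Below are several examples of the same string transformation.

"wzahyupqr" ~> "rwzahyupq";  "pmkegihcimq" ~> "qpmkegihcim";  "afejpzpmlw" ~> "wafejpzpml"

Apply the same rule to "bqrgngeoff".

fbqrgngeof

The rule is to move the last character to the front.
So "bqrgngeoff" becomes "fbqrgngeof".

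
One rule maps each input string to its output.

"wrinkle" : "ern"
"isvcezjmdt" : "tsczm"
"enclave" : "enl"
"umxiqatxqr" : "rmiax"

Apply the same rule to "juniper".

rui

Each output is the input with this applied: move the last 2 characters to the front (rotate right by 2), then keep every other character starting from the second (positions 2nd, 4th, 6th, ...).
Starting from "juniper": after the first operation, "erjunip"; after the second, "rui".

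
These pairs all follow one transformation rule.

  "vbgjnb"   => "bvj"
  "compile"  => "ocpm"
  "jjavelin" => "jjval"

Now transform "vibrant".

In each case the input is transformed by: swap each adjacent pair of characters (1↔2, 3↔4, ...), then delete the last 3 characters.
Working it through for "vibrant": intermediate "ivrbnat", final "ivrb".

ivrb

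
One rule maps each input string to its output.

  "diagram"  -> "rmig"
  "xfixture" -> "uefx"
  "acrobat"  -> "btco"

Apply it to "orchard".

The transformation: move the last 3 characters to the front (rotate right by 3), then keep every other character starting from the first (positions 1st, 3rd, 5th, ...).
On "orchard": the first step gives "ardorch", and the second then gives "adrh".

adrh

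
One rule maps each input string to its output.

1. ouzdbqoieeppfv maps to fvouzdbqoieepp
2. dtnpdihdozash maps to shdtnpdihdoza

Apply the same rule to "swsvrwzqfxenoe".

Looking at the pairs, the operation is to move the last 2 characters to the front (rotate right by 2).
So "swsvrwzqfxenoe" becomes "oeswsvrwzqfxen".

oeswsvrwzqfxen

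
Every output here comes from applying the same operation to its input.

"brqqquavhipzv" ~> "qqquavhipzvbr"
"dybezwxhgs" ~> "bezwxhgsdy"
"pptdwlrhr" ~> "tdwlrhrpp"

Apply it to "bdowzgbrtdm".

The rule is to move the first 2 characters to the end (rotate left by 2).
For "bdowzgbrtdm" the result is "owzgbrtdmbd".

owzgbrtdmbd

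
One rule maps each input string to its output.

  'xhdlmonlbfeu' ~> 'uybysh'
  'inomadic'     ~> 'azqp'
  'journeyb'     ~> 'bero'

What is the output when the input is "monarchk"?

Looking at the pairs, the operation is to shift every letter 13 places forward in the alphabet (wrapping around) — i.e. ROT13, then keep every other character starting from the second (positions 2nd, 4th, 6th, ...).
On "monarchk": the first step gives "zbanepux", and the second then gives "bnpx".

bnpx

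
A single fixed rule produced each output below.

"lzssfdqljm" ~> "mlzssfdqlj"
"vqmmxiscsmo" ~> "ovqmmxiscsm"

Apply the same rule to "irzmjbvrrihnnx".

Looking at the pairs, the operation is to move the last character to the front.
For "irzmjbvrrihnnx" the result is "xirzmjbvrrihnn".

xirzmjbvrrihnn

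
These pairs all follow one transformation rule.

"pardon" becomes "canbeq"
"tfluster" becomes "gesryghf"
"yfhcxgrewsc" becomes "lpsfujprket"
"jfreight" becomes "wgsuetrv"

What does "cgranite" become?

The pattern: take characters alternately from the front and the back (1st, last, 2nd, 2nd-last, ...), then shift every letter 13 places forward in the alphabet (wrapping around) — i.e. ROT13.
Applying both steps to "cgranite": "cegtrian", then "prtgevna".
(Check on "jfreight": → "jtfhrgei" → "wgsuetrv" ✓)

prtgevna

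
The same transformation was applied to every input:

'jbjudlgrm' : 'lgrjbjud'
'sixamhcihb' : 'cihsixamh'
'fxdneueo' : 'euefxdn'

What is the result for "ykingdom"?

What's happening: delete the last character, then move the last 3 characters to the front (rotate right by 3).
Applying both steps to "ykingdom": "ykingdo", then "gdoykin".

gdoykin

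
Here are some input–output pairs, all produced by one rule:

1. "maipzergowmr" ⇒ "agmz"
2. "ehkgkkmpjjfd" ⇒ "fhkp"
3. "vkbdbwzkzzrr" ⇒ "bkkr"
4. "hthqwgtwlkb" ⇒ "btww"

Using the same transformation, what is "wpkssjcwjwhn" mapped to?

hpsw

Looking at the pairs, the operation is to keep one character in every 3, starting at position 2 (positions 2nd, 5th, 8th, ...), then sort the characters into alphabetical order.
Applying that to "wpkssjcwjwhn" gives "hpsw".
(Check on "vkbdbwzkzzrr": → "kbkr" → "bkkr" ✓)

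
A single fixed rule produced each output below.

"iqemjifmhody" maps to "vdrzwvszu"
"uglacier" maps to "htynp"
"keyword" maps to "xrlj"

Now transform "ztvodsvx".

Rule — delete the last 3 characters, then shift every letter 13 places forward in the alphabet (wrapping around) — i.e. ROT13.
For "ztvodsvx", step one produces "ztvod"; step two turns that into "mgibq".

mgibq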